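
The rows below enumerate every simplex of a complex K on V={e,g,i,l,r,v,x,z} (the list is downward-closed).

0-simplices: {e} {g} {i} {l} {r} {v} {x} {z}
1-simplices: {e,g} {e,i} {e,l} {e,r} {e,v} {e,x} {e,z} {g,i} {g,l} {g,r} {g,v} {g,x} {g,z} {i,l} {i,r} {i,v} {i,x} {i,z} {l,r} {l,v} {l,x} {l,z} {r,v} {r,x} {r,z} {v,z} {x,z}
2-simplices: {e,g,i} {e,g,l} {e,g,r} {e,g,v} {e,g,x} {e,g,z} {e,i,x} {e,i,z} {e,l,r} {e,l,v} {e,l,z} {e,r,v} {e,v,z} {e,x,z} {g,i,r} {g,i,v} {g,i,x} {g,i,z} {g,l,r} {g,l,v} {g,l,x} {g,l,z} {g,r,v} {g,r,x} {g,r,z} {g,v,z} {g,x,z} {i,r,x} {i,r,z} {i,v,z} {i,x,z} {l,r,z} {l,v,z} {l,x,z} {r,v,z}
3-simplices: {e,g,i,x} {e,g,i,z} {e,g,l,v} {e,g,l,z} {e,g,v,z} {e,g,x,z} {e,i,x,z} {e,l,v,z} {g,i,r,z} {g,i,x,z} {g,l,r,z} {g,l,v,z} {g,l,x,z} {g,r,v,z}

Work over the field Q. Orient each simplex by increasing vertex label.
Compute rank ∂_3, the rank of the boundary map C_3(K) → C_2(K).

n_0=8 n_1=27 n_2=35 n_3=14  [Q]
∂1: piv[eg,ei,el,er,ev,ex,ez] rk=7  ker:gi,gl,gr,gv,gx,gz,il,ir,iv,ix,iz,lr,lv,lx,lz,rv,rx,rz,vz,xz
∂2: piv[egi,egl,egr,egv,egx,egz,eix,eiz,elr,elv,elz,erv,evz,exz,gir,giv,glx,grx,grz] rk=19  ker:gix,giz,glr,glv,glz,grv,gvz,gxz,irx,irz,ivz,ixz,lrz,lvz,lxz,rvz
∂3: piv[egix,egiz,eglv,eglz,egvz,egxz,eixz,elvz,girz,glrz,glxz,grvz] rk=12  ker:gixz,glvz
rk∂_3=12

rank∂_3=12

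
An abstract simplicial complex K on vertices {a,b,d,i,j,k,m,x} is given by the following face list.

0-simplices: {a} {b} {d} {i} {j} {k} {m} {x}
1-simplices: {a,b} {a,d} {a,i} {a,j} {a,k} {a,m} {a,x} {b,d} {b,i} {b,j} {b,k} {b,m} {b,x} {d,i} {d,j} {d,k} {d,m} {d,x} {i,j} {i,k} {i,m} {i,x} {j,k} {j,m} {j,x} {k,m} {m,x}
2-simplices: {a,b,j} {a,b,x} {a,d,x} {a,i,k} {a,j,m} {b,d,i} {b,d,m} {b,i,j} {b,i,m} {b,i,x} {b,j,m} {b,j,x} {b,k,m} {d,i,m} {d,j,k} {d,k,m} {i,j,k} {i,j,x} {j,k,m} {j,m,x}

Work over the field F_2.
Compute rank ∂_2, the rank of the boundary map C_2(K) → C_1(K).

n_0=8 n_1=27 n_2=20  [Z2]
∂1: piv[ab,ad,ai,aj,ak,am,ax] rk=7  ker:bd,bi,bj,bk,bm,bx,di,dj,dk,dm,dx,ij,ik,im,ix,jk,jm,jx,km,mx
∂2: piv[abj,abx,adx,aik,ajm,bdi,bdm,bij,bim,bix,bjm,bjx,bkm,djk,dkm,ijk,jkm,jmx] rk=18  ker:dim,ijx
rk∂_2=18

rank∂_2=18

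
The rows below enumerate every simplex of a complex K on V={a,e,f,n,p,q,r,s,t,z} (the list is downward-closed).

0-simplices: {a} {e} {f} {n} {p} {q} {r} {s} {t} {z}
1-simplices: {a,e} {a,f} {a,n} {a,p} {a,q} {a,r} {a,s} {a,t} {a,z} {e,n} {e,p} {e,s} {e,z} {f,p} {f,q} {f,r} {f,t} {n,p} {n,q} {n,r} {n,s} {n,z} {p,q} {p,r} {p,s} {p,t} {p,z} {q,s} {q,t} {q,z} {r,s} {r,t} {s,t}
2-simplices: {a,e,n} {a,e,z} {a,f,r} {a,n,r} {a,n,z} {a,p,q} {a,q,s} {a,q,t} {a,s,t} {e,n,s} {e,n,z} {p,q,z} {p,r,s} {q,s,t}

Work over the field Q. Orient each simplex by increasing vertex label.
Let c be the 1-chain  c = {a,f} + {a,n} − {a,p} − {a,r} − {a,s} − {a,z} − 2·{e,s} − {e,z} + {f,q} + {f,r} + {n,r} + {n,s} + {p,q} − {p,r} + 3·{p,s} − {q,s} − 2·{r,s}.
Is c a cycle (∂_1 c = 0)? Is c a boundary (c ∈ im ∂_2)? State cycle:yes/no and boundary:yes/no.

n_0=10 n_1=33 n_2=14  [Q]
∂1: piv[ae,af,an,ap,aq,ar,as,at,az] rk=9  ker:en,ep,es,ez,fp,fq,fr,ft,np,nq,nr,ns,nz,pq,pr,ps,pt,pz,qs,qt,qz,rs,rt,st
∂2: piv[aen,aez,afr,anr,anz,apq,aqs,aqt,ast,ens,pqz,prs] rk=12  ker:enz,qst
∂1c = 2·{a} + 3·{e} − {f} − {n} − 4·{p} + 3·{q} + 2·{r} − 2·{s} − 2·{z}

cycle:no boundary:no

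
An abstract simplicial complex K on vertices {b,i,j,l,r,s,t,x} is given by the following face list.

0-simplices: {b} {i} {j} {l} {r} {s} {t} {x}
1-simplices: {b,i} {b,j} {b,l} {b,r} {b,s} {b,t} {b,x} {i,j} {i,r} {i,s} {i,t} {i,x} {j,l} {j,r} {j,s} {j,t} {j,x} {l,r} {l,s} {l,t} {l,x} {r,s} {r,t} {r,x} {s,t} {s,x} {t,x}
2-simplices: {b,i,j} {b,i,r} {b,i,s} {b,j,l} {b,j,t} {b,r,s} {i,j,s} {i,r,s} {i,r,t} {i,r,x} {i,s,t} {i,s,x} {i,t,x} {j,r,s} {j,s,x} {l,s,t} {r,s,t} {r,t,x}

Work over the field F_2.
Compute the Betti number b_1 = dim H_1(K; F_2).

b_1=5

n_0=8 n_1=27 n_2=18  [Z2]
∂1: piv[bi,bj,bl,br,bs,bt,bx] rk=7  ker:ij,ir,is,it,ix,jl,jr,js,jt,jx,lr,ls,lt,lx,rs,rt,rx,st,sx,tx
∂2: piv[bij,bir,bis,bjl,bjt,brs,ijs,irt,irx,ist,isx,itx,jrs,jsx,lst] rk=15  ker:irs,rst,rtx
b_1=(27−7)−15=5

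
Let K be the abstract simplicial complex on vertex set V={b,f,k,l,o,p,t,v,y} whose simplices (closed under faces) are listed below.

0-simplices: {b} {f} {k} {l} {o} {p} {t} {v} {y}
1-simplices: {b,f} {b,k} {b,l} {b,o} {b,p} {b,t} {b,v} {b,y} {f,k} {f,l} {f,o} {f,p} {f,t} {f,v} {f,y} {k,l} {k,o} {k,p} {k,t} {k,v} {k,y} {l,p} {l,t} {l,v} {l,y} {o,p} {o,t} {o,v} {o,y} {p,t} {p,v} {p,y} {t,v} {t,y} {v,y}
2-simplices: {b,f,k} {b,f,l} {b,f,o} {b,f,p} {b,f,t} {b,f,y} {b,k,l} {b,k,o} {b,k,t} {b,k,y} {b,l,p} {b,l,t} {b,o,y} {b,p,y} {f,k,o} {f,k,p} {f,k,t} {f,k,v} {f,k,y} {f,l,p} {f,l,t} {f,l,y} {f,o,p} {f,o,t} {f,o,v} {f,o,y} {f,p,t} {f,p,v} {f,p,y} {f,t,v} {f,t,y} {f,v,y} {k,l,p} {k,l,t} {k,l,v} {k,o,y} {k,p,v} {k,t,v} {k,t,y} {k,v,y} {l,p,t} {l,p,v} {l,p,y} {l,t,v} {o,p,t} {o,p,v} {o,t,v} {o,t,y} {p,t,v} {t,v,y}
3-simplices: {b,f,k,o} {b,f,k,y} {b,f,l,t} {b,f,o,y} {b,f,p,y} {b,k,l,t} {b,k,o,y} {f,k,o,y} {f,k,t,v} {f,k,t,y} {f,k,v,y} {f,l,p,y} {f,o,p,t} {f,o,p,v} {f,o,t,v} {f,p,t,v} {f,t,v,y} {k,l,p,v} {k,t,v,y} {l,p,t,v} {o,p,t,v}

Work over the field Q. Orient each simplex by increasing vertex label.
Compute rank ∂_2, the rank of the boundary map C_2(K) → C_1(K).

n_0=9 n_1=35 n_2=50 n_3=21  [Q]
∂1: piv[bf,bk,bl,bo,bp,bt,bv,by] rk=8  ker:fk,fl,fo,fp,ft,fv,fy,kl,ko,kp,kt,kv,ky,lp,lt,lv,ly,op,ot,ov,oy,pt,pv,py,tv,ty,vy
∂2: piv[bfk,bfl,bfo,bfp,bft,bfy,bkl,bko,bkt,bky,blp,blt,boy,bpy,fkp,fkv,fly,fop,fot,fov,fpt,fpv,ftv,fty,fvy,klv] rk=26  ker:fko,fkt,fky,flp,flt,foy,fpy,klp,klt,koy,kpv,ktv,kty,kvy,lpt,lpv,lpy,ltv,opt,opv,otv,oty,ptv,tvy
∂3: piv[bfko,bfky,bflt,bfoy,bfpy,bklt,bkoy,fktv,fkty,fkvy,flpy,fopt,fopv,fotv,fptv,ftvy,klpv,lptv] rk=18  ker:fkoy,ktvy,optv
rk∂_2=26

rank∂_2=26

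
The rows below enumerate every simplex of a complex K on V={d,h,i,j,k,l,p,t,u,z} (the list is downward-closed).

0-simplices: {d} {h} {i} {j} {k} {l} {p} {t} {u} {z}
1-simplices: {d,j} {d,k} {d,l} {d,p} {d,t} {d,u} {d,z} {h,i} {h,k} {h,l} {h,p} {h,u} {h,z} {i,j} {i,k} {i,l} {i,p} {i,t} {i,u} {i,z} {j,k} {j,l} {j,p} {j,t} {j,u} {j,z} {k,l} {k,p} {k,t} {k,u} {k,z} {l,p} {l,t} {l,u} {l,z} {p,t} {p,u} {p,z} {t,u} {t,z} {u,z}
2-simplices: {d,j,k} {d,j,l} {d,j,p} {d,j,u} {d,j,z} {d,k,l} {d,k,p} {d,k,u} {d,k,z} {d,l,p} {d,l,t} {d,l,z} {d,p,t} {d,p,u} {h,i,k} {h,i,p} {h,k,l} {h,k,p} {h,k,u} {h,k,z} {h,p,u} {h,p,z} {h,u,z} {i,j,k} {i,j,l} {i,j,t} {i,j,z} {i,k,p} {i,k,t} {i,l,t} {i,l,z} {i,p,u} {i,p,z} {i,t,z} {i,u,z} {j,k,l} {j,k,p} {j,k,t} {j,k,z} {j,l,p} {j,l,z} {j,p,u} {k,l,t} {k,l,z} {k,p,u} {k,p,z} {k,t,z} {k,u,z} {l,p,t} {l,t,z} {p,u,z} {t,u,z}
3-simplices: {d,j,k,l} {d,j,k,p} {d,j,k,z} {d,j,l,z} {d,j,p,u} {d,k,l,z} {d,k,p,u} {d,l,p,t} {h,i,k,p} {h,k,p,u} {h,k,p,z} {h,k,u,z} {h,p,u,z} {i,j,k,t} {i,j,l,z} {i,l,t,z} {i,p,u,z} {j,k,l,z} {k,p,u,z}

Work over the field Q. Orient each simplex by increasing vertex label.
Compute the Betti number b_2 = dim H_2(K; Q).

n_0=10 n_1=41 n_2=52 n_3=19  [Q]
∂1: piv[dj,dk,dl,dp,dt,du,dz,hi,hk] rk=9  ker:hl,hp,hu,hz,ij,ik,il,ip,it,iu,iz,jk,jl,jp,jt,ju,jz,kl,kp,kt,ku,kz,lp,lt,lu,lz,pt,pu,pz,tu,tz,uz
∂2: piv[djk,djl,djp,dju,djz,dkl,dkp,dku,dkz,dlp,dlt,dlz,dpt,dpu,hik,hip,hkl,hkp,hku,hkz,hpz,huz,ijk,ijl,ijt,ijz,ikt,ilt,ipu,itz,tuz] rk=31  ker:hpu,ikp,ilz,ipz,iuz,jkl,jkp,jkt,jkz,jlp,jlz,jpu,klt,klz,kpu,kpz,ktz,kuz,lpt,ltz,puz
∂3: piv[djkl,djkp,djkz,djlz,djpu,dklz,dkpu,dlpt,hikp,hkpu,hkpz,hkuz,hpuz,ijkt,ijlz,iltz,ipuz] rk=17  ker:jklz,kpuz
b_2=(52−31)−17=4

b_2=4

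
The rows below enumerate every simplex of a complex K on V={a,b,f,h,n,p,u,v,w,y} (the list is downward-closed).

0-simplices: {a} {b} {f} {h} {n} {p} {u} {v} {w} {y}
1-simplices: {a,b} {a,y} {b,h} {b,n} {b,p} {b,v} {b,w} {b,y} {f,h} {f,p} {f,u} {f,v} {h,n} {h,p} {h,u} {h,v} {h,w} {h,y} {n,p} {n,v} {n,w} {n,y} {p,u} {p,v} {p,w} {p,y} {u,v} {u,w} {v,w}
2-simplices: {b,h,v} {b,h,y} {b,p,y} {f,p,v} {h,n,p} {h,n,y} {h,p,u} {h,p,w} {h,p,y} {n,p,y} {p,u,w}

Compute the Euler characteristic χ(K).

χ(K)=-8

n_0=10 n_1=29 n_2=11
χ=+10−29+11=-8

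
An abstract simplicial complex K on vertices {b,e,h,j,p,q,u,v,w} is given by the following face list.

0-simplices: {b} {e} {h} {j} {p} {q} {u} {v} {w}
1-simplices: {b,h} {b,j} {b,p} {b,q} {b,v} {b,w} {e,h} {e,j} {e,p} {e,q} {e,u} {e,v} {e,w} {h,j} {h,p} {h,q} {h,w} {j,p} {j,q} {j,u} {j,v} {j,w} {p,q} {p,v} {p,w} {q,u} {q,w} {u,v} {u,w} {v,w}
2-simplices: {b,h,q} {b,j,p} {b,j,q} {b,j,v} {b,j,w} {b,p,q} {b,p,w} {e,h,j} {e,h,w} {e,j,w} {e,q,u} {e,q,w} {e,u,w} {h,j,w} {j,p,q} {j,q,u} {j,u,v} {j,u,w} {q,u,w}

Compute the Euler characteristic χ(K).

χ(K)=-2

n_0=9 n_1=30 n_2=19
χ=+9−30+19=-2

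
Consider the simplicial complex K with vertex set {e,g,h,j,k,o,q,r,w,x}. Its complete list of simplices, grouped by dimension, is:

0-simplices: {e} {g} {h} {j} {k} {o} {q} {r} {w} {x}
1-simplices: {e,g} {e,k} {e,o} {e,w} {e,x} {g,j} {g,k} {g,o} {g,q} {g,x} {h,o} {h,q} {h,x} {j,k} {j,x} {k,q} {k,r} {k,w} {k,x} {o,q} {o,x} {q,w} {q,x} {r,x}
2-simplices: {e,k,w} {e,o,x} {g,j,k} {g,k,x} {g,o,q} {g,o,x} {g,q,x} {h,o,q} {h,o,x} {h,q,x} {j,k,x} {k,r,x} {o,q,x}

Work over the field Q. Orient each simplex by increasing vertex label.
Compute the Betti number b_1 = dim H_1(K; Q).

n_0=10 n_1=24 n_2=13  [Q]
∂1: piv[eg,ek,eo,ew,ex,gj,gq,ho,kr] rk=9  ker:gk,go,gx,hq,hx,jk,jx,kq,kw,kx,oq,ox,qw,qx,rx
∂2: piv[ekw,eox,gjk,gkx,goq,gox,gqx,hoq,hox,jkx,krx] rk=11  ker:hqx,oqx
b_1=(24−9)−11=4

b_1=4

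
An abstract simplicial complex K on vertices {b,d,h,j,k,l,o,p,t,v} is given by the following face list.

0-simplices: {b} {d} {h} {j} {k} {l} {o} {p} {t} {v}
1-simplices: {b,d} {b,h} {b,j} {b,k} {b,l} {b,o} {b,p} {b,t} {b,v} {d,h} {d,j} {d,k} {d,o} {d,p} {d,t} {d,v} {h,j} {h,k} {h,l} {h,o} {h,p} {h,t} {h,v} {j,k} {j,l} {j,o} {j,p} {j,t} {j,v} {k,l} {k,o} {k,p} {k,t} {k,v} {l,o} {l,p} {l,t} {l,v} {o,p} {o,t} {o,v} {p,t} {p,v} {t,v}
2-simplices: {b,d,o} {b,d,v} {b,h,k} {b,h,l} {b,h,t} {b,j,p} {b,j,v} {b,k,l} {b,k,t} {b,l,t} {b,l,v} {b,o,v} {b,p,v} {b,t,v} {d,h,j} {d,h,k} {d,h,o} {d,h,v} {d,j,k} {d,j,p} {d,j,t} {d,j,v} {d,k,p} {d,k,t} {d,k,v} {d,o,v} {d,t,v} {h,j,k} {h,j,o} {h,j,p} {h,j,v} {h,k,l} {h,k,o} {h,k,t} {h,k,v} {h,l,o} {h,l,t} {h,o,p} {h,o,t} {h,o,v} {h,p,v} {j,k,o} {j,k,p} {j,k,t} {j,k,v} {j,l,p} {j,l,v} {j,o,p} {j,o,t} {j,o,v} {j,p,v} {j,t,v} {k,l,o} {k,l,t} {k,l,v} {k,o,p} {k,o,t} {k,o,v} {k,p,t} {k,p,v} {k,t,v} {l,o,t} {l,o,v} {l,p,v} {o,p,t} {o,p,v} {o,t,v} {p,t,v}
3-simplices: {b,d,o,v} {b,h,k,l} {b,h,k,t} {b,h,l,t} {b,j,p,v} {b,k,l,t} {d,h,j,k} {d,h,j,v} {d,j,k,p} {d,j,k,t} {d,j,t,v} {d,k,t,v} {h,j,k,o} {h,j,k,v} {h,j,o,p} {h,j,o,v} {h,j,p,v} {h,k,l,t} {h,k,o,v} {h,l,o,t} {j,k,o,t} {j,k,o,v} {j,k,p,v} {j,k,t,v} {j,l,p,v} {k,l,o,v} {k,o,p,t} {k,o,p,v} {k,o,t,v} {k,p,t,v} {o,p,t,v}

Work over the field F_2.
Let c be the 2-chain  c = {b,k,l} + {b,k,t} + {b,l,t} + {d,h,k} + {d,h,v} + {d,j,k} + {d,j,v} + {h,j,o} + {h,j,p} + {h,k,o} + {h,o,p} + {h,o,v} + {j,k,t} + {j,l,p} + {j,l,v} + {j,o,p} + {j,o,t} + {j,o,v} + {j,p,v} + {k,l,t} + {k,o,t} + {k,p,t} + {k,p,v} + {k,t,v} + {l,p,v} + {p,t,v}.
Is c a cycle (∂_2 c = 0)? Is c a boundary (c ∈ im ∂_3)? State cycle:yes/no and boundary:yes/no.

cycle:yes boundary:yes

n_0=10 n_1=44 n_2=68 n_3=31  [Z2]
∂1: piv[bd,bh,bj,bk,bl,bo,bp,bt,bv] rk=9  ker:dh,dj,dk,do,dp,dt,dv,hj,hk,hl,ho,hp,ht,hv,jk,jl,jo,jp,jt,jv,kl,ko,kp,kt,kv,lo,lp,lt,lv,op,ot,ov,pt,pv,tv
∂2: piv[bdo,bdv,bhk,bhl,bht,bjp,bjv,bkl,bkt,blt,blv,bov,bpv,btv,dhj,dhk,dho,dhv,djk,djp,djt,djv,dkp,dkt,dkv,dtv,hjo,hjp,hko,hlo,hop,hot,jlp,jlv,kpt] rk=35  ker:dov,hjk,hjv,hkl,hkt,hkv,hlt,hov,hpv,jko,jkp,jkt,jkv,jop,jot,jov,jpv,jtv,klo,klt,klv,kop,kot,kov,kpv,ktv,lot,lov,lpv,opt,opv,otv,ptv
∂3: piv[bdov,bhkl,bhkt,bhlt,bjpv,bklt,dhjk,dhjv,djkp,djkt,djtv,dktv,hjko,hjkv,hjop,hjov,hjpv,hkov,hlot,jkot,jkpv,jktv,jlpv,klov,kopt,kopv,kotv,kptv] rk=28  ker:hklt,jkov,optv
∂2c = 0
c vs im∂3: reduces to 0 ⇒ boundary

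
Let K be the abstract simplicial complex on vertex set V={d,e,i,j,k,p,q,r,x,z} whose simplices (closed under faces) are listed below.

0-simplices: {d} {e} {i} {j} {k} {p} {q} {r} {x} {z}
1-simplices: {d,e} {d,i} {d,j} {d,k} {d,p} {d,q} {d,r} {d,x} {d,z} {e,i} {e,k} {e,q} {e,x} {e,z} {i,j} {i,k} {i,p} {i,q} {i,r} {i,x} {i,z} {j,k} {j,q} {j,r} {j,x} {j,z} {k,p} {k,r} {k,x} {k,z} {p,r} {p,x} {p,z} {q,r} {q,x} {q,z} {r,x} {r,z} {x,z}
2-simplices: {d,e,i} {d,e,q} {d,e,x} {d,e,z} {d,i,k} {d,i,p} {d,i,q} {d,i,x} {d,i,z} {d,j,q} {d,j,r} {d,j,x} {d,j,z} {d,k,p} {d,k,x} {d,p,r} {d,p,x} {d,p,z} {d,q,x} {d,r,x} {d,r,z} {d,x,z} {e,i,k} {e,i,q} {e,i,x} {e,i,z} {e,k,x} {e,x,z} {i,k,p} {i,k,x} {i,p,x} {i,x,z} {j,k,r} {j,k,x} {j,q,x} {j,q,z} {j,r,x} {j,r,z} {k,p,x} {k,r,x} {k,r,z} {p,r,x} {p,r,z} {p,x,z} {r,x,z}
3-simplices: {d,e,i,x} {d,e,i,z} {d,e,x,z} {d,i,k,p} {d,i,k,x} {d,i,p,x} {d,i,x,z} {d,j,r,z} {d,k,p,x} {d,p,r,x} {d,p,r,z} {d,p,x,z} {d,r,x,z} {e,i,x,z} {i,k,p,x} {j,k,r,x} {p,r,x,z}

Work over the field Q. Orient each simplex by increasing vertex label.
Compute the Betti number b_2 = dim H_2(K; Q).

n_0=10 n_1=39 n_2=45 n_3=17  [Q]
∂1: piv[de,di,dj,dk,dp,dq,dr,dx,dz] rk=9  ker:ei,ek,eq,ex,ez,ij,ik,ip,iq,ir,ix,iz,jk,jq,jr,jx,jz,kp,kr,kx,kz,pr,px,pz,qr,qx,qz,rx,rz,xz
∂2: piv[dei,deq,dex,dez,dik,dip,diq,dix,diz,djq,djr,djx,djz,dkp,dkx,dpr,dpx,dpz,dqx,drx,drz,dxz,eik,jkr,jkx,jqz,krz] rk=27  ker:eiq,eix,eiz,ekx,exz,ikp,ikx,ipx,ixz,jqx,jrx,jrz,kpx,krx,prx,prz,pxz,rxz
∂3: piv[deix,deiz,dexz,dikp,dikx,dipx,dixz,djrz,dkpx,dprx,dprz,dpxz,drxz,jkrx] rk=14  ker:eixz,ikpx,prxz
b_2=(45−27)−14=4

b_2=4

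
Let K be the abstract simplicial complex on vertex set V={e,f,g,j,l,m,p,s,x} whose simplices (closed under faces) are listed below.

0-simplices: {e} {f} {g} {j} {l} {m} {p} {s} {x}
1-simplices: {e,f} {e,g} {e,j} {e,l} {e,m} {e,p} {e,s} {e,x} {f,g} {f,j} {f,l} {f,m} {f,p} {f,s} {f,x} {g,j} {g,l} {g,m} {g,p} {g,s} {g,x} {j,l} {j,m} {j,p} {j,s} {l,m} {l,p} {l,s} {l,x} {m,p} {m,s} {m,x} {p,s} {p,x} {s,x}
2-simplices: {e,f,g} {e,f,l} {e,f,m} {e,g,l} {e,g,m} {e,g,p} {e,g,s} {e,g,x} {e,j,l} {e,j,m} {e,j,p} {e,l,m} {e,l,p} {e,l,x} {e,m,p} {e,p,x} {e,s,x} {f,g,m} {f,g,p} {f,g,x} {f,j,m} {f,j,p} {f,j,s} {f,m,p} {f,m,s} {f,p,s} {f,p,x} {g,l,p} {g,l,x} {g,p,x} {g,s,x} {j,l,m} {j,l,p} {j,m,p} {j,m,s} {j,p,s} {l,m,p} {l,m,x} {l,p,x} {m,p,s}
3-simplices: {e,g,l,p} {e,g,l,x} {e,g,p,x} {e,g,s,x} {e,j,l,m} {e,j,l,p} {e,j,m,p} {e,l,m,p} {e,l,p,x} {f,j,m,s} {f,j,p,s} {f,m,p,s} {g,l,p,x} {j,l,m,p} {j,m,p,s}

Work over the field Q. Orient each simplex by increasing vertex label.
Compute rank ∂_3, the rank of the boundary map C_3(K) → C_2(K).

n_0=9 n_1=35 n_2=40 n_3=15  [Q]
∂1: piv[ef,eg,ej,el,em,ep,es,ex] rk=8  ker:fg,fj,fl,fm,fp,fs,fx,gj,gl,gm,gp,gs,gx,jl,jm,jp,js,lm,lp,ls,lx,mp,ms,mx,ps,px,sx
∂2: piv[efg,efl,efm,egl,egm,egp,egs,egx,ejl,ejm,ejp,elm,elp,elx,emp,epx,esx,fgp,fgx,fjm,fjs,fms,fps,lmx] rk=24  ker:fgm,fjp,fmp,fpx,glp,glx,gpx,gsx,jlm,jlp,jmp,jms,jps,lmp,lpx,mps
∂3: piv[eglp,eglx,egpx,egsx,ejlm,ejlp,ejmp,elmp,elpx,fjms,fjps,fmps,jmps] rk=13  ker:glpx,jlmp
rk∂_3=13

rank∂_3=13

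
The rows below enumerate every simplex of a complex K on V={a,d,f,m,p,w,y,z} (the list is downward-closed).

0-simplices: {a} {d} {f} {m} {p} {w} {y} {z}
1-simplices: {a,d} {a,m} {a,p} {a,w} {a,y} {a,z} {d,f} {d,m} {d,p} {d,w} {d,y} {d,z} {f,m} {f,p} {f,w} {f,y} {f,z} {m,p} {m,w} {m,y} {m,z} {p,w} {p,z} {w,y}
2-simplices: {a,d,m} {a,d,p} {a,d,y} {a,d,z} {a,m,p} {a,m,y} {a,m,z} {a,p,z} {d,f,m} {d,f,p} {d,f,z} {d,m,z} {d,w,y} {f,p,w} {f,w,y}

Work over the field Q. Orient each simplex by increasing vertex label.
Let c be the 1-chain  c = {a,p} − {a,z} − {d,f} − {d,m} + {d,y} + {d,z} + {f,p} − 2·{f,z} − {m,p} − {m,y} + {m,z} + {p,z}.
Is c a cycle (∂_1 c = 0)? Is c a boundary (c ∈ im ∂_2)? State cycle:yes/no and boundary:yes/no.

n_0=8 n_1=24 n_2=15  [Q]
∂1: piv[ad,am,ap,aw,ay,az,df] rk=7  ker:dm,dp,dw,dy,dz,fm,fp,fw,fy,fz,mp,mw,my,mz,pw,pz,wy
∂2: piv[adm,adp,ady,adz,amp,amy,amz,apz,dfm,dfp,dfz,dwy,fpw,fwy] rk=14  ker:dmz
∂1c = 0
c vs im∂2: reduces to 0 ⇒ boundary

cycle:yes boundary:yes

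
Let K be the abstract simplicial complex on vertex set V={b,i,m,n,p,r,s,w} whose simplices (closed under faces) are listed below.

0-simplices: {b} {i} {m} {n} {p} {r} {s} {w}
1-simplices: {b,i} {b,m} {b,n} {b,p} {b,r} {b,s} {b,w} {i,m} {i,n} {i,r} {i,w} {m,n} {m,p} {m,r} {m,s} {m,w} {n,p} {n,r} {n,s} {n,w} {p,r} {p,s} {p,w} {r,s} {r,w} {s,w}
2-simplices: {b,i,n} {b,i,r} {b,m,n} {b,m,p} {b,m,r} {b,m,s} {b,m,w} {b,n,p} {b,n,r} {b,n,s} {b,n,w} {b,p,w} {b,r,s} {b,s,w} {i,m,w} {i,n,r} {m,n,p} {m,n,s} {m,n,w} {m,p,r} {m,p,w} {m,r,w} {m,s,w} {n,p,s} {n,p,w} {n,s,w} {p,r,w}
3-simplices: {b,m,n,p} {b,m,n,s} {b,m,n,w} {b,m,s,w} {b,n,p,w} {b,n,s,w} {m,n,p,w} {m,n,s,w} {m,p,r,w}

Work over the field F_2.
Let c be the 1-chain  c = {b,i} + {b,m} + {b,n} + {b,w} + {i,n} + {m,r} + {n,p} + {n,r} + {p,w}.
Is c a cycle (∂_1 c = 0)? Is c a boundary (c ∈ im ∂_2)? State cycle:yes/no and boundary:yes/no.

cycle:yes boundary:yes

n_0=8 n_1=26 n_2=27 n_3=9  [Z2]
∂1: piv[bi,bm,bn,bp,br,bs,bw] rk=7  ker:im,in,ir,iw,mn,mp,mr,ms,mw,np,nr,ns,nw,pr,ps,pw,rs,rw,sw
∂2: piv[bin,bir,bmn,bmp,bmr,bms,bmw,bnp,bnr,bns,bnw,bpw,brs,bsw,imw,mpr,mrw,nps] rk=18  ker:inr,mnp,mns,mnw,mpw,msw,npw,nsw,prw
∂3: piv[bmnp,bmns,bmnw,bmsw,bnpw,bnsw,mnpw,mprw] rk=8  ker:mnsw
∂1c = 0
c vs im∂2: reduces to 0 ⇒ boundary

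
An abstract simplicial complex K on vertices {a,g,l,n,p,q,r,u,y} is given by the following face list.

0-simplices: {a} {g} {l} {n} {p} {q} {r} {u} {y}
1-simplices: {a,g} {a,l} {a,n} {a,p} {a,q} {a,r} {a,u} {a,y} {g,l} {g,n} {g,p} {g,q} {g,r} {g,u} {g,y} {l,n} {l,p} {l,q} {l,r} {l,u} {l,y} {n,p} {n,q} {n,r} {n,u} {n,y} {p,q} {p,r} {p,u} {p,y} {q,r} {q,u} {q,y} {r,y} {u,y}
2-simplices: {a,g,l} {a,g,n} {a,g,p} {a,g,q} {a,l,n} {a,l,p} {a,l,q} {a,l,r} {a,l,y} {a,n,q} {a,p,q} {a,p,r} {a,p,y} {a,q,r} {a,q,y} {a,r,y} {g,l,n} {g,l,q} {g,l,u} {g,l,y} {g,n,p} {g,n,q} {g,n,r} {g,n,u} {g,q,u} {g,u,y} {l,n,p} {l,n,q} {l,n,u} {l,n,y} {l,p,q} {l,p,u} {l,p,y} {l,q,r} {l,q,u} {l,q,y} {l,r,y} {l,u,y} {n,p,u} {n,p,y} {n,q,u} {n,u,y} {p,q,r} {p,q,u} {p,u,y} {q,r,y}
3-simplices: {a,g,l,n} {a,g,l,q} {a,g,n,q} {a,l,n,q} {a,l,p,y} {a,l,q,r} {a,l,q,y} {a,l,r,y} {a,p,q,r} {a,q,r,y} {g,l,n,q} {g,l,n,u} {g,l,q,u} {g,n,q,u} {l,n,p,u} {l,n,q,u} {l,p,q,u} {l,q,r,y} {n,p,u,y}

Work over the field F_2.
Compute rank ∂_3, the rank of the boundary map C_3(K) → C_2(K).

n_0=9 n_1=35 n_2=46 n_3=19  [Z2]
∂1: piv[ag,al,an,ap,aq,ar,au,ay] rk=8  ker:gl,gn,gp,gq,gr,gu,gy,ln,lp,lq,lr,lu,ly,np,nq,nr,nu,ny,pq,pr,pu,py,qr,qu,qy,ry,uy
∂2: piv[agl,agn,agp,agq,aln,alp,alq,alr,aly,anq,apq,apr,apy,aqr,aqy,ary,glu,gly,gnp,gnr,gnu,gqu,guy,lny,lpu] rk=25  ker:gln,glq,gnq,lnp,lnq,lnu,lpq,lpy,lqr,lqu,lqy,lry,luy,npu,npy,nqu,nuy,pqr,pqu,puy,qry
∂3: piv[agln,aglq,agnq,alnq,alpy,alqr,alqy,alry,apqr,aqry,glnu,glqu,gnqu,lnpu,lpqu,npuy] rk=16  ker:glnq,lnqu,lqry
rk∂_3=16

rank∂_3=16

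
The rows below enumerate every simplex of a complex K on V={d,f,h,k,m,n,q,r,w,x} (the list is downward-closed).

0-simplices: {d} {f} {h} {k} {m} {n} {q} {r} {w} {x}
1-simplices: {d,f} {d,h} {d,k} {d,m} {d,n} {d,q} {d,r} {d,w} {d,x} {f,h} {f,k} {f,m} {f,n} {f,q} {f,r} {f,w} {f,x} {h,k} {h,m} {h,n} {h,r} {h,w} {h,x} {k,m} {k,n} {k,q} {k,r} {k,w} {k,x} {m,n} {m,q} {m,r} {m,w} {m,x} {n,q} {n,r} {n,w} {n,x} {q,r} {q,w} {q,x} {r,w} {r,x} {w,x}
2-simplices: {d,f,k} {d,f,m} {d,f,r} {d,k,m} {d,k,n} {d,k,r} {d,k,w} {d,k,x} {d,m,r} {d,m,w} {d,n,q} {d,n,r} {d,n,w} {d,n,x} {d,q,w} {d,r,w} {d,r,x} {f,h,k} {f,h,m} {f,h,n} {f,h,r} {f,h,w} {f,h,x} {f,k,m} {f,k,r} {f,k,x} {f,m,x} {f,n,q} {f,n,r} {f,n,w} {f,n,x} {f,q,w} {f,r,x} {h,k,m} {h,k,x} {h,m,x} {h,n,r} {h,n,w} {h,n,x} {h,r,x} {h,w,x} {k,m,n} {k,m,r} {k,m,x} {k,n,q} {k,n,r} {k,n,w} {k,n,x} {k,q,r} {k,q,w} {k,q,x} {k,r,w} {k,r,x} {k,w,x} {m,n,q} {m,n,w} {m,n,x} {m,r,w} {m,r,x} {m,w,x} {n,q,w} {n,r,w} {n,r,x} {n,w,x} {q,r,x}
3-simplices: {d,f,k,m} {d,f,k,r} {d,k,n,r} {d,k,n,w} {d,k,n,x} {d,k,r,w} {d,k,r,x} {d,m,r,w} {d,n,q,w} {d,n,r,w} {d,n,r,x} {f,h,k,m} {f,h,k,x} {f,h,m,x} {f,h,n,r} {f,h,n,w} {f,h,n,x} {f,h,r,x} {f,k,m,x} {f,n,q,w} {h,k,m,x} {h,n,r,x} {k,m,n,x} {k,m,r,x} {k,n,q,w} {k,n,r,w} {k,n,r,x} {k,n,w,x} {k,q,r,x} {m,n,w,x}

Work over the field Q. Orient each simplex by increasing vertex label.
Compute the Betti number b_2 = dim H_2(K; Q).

n_0=10 n_1=44 n_2=65 n_3=30  [Q]
∂1: piv[df,dh,dk,dm,dn,dq,dr,dw,dx] rk=9  ker:fh,fk,fm,fn,fq,fr,fw,fx,hk,hm,hn,hr,hw,hx,km,kn,kq,kr,kw,kx,mn,mq,mr,mw,mx,nq,nr,nw,nx,qr,qw,qx,rw,rx,wx
∂2: piv[dfk,dfm,dfr,dkm,dkn,dkr,dkw,dkx,dmr,dmw,dnq,dnr,dnw,dnx,dqw,drw,drx,fhk,fhm,fhn,fhr,fhw,fhx,fkx,fmx,fnq,fnr,fnw,hwx,kmn,knq,kqr,kqx,mnq] rk=34  ker:fkm,fkr,fnx,fqw,frx,hkm,hkx,hmx,hnr,hnw,hnx,hrx,kmr,kmx,knr,knw,knx,kqw,krw,krx,kwx,mnw,mnx,mrw,mrx,mwx,nqw,nrw,nrx,nwx,qrx
∂3: piv[dfkm,dfkr,dknr,dknw,dknx,dkrw,dkrx,dmrw,dnqw,dnrw,dnrx,fhkm,fhkx,fhmx,fhnr,fhnw,fhnx,fhrx,fkmx,fnqw,hnrx,kmnx,kmrx,knqw,knwx,kqrx,mnwx] rk=27  ker:hkmx,knrw,knrx
b_2=(65−34)−27=4

b_2=4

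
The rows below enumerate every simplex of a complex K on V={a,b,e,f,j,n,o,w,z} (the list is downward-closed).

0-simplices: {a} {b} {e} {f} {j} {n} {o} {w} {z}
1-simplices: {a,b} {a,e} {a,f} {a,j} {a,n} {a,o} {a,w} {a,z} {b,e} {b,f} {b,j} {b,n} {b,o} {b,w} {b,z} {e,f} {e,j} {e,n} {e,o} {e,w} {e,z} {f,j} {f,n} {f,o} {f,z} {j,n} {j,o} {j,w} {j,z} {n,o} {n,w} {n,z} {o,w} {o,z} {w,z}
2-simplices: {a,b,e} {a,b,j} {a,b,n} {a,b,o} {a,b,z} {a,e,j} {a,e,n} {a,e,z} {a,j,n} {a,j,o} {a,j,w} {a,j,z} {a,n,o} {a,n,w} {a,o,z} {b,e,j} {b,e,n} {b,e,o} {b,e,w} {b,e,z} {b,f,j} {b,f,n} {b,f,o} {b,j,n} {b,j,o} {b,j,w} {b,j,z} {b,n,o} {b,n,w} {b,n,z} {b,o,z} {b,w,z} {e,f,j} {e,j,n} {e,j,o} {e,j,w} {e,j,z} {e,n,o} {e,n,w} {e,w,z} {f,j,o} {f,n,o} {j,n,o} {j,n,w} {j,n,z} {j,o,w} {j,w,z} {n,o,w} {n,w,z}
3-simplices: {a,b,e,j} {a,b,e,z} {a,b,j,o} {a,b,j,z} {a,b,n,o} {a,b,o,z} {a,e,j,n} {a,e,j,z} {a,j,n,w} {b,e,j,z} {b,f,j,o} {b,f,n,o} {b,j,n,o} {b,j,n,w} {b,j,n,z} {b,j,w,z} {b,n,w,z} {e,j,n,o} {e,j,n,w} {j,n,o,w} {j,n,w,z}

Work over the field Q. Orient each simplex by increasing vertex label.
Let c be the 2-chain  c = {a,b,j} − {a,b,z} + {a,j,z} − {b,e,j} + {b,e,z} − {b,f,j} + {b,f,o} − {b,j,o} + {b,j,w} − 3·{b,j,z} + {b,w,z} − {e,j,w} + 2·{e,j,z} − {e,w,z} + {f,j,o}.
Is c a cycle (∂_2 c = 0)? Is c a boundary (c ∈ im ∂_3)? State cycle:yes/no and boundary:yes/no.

cycle:yes boundary:no

n_0=9 n_1=35 n_2=49 n_3=21  [Q]
∂1: piv[ab,ae,af,aj,an,ao,aw,az] rk=8  ker:be,bf,bj,bn,bo,bw,bz,ef,ej,en,eo,ew,ez,fj,fn,fo,fz,jn,jo,jw,jz,no,nw,nz,ow,oz,wz
∂2: piv[abe,abj,abn,abo,abz,aej,aen,aez,ajn,ajo,ajw,ajz,ano,anw,aoz,beo,bew,bfj,bfn,bfo,bjw,bnz,bwz,efj,jow] rk=25  ker:bej,ben,bez,bjn,bjo,bjz,bno,bnw,boz,ejn,ejo,ejw,ejz,eno,enw,ewz,fjo,fno,jno,jnw,jnz,jwz,now,nwz
∂3: piv[abej,abez,abjo,abjz,abno,aboz,aejn,aejz,ajnw,bfjo,bfno,bjno,bjnw,bjnz,bjwz,bnwz,ejno,ejnw,jnow] rk=19  ker:bejz,jnwz
∂2c = 0
c vs im∂3: residual ≠ 0 ⇒ not boundary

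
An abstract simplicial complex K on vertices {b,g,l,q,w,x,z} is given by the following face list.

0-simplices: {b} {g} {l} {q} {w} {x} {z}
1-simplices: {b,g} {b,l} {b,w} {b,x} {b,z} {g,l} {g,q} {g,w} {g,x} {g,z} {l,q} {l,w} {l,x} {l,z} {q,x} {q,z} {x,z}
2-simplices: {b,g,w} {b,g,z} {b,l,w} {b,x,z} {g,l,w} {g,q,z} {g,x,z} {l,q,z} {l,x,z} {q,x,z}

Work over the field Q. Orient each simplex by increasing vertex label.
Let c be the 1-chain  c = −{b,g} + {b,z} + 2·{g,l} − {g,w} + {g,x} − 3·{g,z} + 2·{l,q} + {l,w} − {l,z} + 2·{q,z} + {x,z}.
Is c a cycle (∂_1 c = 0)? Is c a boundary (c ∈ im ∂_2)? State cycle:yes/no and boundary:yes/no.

n_0=7 n_1=17 n_2=10  [Q]
∂1: piv[bg,bl,bw,bx,bz,gq] rk=6  ker:gl,gw,gx,gz,lq,lw,lx,lz,qx,qz,xz
∂2: piv[bgw,bgz,blw,bxz,glw,gqz,gxz,lqz,lxz,qxz] rk=10
∂1c = 0
c vs im∂2: residual ≠ 0 ⇒ not boundary

cycle:yes boundary:no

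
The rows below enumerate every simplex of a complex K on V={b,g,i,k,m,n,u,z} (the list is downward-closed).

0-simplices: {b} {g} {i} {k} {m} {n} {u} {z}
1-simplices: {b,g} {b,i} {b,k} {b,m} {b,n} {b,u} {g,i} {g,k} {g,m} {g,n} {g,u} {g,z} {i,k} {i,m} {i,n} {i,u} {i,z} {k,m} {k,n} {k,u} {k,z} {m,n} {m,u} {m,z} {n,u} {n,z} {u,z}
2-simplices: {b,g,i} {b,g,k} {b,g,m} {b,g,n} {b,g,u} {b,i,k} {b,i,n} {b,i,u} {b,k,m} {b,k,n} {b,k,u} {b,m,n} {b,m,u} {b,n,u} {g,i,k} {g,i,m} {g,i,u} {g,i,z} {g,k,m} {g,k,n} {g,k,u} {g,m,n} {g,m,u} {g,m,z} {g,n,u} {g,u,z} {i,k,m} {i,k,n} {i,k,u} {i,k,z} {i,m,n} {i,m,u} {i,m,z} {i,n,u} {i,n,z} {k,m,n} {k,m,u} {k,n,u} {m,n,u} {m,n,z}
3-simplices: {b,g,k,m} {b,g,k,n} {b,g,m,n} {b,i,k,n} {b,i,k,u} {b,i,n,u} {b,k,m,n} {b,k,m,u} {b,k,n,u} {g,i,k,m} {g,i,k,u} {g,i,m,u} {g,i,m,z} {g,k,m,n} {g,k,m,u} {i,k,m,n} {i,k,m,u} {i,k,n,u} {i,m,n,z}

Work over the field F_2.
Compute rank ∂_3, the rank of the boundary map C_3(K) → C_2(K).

rank∂_3=16

n_0=8 n_1=27 n_2=40 n_3=19  [Z2]
∂1: piv[bg,bi,bk,bm,bn,bu,gz] rk=7  ker:gi,gk,gm,gn,gu,ik,im,in,iu,iz,km,kn,ku,kz,mn,mu,mz,nu,nz,uz
∂2: piv[bgi,bgk,bgm,bgn,bgu,bik,bin,biu,bkm,bkn,bku,bmn,bmu,bnu,gim,giz,gmz,guz,ikz,inz] rk=20  ker:gik,giu,gkm,gkn,gku,gmn,gmu,gnu,ikm,ikn,iku,imn,imu,imz,inu,kmn,kmu,knu,mnu,mnz
∂3: piv[bgkm,bgkn,bgmn,bikn,biku,binu,bkmn,bkmu,bknu,gikm,giku,gimu,gimz,gkmu,ikmn,imnz] rk=16  ker:gkmn,ikmu,iknu
rk∂_3=16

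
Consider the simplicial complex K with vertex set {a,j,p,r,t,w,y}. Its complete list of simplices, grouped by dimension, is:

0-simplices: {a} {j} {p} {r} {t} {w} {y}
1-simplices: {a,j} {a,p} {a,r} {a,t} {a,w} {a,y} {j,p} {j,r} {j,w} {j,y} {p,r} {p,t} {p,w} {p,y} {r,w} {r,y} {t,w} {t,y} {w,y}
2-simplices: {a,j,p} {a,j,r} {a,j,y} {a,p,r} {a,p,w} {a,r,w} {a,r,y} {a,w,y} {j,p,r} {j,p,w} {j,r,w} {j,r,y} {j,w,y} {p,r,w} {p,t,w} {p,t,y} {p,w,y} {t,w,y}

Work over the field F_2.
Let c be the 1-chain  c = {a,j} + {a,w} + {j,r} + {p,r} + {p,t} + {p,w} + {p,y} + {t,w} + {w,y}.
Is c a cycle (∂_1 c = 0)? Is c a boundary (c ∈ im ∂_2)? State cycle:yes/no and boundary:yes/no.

n_0=7 n_1=19 n_2=18  [Z2]
∂1: piv[aj,ap,ar,at,aw,ay] rk=6  ker:jp,jr,jw,jy,pr,pt,pw,py,rw,ry,tw,ty,wy
∂2: piv[ajp,ajr,ajy,apr,apw,arw,ary,awy,jpw,ptw,pty,pwy] rk=12  ker:jpr,jrw,jry,jwy,prw,twy
∂1c = 0
c vs im∂2: reduces to 0 ⇒ boundary

cycle:yes boundary:yes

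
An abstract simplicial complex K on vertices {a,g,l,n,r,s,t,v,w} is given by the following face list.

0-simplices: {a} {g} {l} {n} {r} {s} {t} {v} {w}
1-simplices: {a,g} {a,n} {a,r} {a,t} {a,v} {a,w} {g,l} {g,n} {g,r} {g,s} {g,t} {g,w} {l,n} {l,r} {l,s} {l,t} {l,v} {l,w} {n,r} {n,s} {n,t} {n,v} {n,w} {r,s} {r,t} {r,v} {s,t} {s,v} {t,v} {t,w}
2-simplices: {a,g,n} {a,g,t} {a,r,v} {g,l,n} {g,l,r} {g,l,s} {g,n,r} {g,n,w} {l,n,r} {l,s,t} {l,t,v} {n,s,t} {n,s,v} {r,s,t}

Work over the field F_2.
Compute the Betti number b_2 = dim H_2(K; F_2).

n_0=9 n_1=30 n_2=14  [Z2]
∂1: piv[ag,an,ar,at,av,aw,gl,gs] rk=8  ker:gn,gr,gt,gw,ln,lr,ls,lt,lv,lw,nr,ns,nt,nv,nw,rs,rt,rv,st,sv,tv,tw
∂2: piv[agn,agt,arv,gln,glr,gls,gnr,gnw,lst,ltv,nst,nsv,rst] rk=13  ker:lnr
b_2=(14−13)−0=1

b_2=1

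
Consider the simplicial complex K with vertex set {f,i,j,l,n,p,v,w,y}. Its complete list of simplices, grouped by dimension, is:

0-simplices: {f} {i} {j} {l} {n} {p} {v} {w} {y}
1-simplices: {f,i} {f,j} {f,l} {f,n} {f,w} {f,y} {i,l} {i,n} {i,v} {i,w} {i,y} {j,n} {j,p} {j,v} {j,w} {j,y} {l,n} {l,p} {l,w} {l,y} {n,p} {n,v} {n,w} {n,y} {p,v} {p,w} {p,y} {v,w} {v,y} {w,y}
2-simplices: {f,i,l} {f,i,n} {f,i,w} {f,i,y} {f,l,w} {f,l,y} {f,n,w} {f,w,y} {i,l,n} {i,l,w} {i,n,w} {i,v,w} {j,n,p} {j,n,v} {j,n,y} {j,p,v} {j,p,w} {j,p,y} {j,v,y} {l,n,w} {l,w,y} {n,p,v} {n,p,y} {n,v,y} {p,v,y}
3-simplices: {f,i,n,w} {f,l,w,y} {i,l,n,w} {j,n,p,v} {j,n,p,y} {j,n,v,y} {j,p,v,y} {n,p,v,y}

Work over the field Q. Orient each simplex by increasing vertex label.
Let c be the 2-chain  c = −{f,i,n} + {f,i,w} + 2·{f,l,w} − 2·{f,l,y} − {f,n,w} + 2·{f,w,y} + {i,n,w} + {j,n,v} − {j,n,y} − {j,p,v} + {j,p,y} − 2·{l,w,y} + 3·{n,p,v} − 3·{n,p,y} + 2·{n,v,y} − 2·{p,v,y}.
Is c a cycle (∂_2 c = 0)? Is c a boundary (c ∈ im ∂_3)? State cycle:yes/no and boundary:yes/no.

n_0=9 n_1=30 n_2=25 n_3=8  [Q]
∂1: piv[fi,fj,fl,fn,fw,fy,iv,jp] rk=8  ker:il,in,iw,iy,jn,jv,jw,jy,ln,lp,lw,ly,np,nv,nw,ny,pv,pw,py,vw,vy,wy
∂2: piv[fil,fin,fiw,fiy,flw,fly,fnw,fwy,iln,ivw,jnp,jnv,jny,jpv,jpw,jpy,jvy] rk=17  ker:ilw,inw,lnw,lwy,npv,npy,nvy,pvy
∂3: piv[finw,flwy,ilnw,jnpv,jnpy,jnvy,jpvy] rk=7  ker:npvy
∂2c = 0
c vs im∂3: reduces to 0 ⇒ boundary

cycle:yes boundary:yes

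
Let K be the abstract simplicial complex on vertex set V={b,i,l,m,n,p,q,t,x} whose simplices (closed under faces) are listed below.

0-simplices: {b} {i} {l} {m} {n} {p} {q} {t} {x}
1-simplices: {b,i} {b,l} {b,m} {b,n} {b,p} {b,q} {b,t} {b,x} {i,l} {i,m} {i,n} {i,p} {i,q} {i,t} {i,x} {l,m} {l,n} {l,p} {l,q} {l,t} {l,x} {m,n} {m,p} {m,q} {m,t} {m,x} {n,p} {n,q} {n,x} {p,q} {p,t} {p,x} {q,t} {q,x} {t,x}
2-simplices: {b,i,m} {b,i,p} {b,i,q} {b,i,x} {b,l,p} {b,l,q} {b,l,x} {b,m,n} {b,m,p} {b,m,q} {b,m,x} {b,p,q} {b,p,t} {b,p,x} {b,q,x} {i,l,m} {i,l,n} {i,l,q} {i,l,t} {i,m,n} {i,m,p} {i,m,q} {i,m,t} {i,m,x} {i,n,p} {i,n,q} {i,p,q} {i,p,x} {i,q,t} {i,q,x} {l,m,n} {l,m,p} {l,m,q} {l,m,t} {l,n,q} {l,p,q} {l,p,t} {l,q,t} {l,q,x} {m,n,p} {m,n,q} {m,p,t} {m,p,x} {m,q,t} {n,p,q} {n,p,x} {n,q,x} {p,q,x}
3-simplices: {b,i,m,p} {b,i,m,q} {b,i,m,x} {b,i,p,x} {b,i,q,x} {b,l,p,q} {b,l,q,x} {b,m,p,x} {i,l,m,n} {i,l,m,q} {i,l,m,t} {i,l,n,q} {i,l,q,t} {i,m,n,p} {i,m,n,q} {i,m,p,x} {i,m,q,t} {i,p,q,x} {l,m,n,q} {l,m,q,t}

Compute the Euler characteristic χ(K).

n_0=9 n_1=35 n_2=48 n_3=20
χ=+9−35+48−20=2

χ(K)=2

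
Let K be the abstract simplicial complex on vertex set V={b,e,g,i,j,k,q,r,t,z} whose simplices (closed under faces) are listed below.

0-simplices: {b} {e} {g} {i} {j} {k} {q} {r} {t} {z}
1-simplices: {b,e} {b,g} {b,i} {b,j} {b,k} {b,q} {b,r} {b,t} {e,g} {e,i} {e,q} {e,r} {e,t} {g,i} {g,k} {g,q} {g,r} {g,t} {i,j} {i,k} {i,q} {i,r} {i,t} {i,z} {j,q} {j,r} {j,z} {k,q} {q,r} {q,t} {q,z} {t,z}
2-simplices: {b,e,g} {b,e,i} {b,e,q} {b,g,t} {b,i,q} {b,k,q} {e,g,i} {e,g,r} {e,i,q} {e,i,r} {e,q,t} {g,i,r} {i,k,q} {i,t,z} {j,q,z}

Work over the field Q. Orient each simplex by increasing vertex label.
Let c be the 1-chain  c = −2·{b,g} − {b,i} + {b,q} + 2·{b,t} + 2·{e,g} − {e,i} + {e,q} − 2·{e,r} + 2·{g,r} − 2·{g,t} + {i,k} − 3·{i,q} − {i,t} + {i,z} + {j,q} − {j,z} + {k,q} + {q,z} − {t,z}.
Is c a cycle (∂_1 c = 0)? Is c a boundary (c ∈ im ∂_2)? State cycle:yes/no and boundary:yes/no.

cycle:yes boundary:yes

n_0=10 n_1=32 n_2=15  [Q]
∂1: piv[be,bg,bi,bj,bk,bq,br,bt,iz] rk=9  ker:eg,ei,eq,er,et,gi,gk,gq,gr,gt,ij,ik,iq,ir,it,jq,jr,jz,kq,qr,qt,qz,tz
∂2: piv[beg,bei,beq,bgt,biq,bkq,egi,egr,eir,eqt,ikq,itz,jqz] rk=13  ker:eiq,gir
∂1c = 0
c vs im∂2: reduces to 0 ⇒ boundary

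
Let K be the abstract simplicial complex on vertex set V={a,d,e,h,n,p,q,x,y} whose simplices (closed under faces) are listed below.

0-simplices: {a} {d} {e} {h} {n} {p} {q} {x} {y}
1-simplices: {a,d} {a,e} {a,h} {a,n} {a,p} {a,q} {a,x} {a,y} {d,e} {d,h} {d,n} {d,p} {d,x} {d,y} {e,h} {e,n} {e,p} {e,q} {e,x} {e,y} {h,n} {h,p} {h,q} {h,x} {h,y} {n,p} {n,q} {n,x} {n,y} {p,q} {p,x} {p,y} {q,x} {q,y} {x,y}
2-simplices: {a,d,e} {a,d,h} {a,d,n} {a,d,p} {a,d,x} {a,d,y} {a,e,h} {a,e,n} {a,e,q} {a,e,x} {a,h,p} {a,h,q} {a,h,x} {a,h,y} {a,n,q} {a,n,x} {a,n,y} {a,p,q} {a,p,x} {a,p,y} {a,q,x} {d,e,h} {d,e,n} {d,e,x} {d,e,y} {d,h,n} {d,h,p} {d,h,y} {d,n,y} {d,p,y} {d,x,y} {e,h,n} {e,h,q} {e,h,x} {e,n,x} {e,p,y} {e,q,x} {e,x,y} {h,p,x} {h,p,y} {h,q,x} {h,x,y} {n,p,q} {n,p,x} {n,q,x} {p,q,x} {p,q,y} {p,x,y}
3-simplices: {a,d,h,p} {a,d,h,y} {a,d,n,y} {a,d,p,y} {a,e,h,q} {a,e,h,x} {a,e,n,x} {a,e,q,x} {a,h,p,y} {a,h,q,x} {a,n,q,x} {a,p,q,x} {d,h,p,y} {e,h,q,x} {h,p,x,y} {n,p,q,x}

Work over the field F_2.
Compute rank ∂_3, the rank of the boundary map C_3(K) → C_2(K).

rank∂_3=14

n_0=9 n_1=35 n_2=48 n_3=16  [Z2]
∂1: piv[ad,ae,ah,an,ap,aq,ax,ay] rk=8  ker:de,dh,dn,dp,dx,dy,eh,en,ep,eq,ex,ey,hn,hp,hq,hx,hy,np,nq,nx,ny,pq,px,py,qx,qy,xy
∂2: piv[ade,adh,adn,adp,adx,ady,aeh,aen,aeq,aex,ahp,ahq,ahx,ahy,anq,anx,any,apq,apx,apy,aqx,dey,dhn,dxy,epy,npq,pqy] rk=27  ker:deh,den,dex,dhp,dhy,dny,dpy,ehn,ehq,ehx,enx,eqx,exy,hpx,hpy,hqx,hxy,npx,nqx,pqx,pxy
∂3: piv[adhp,adhy,adny,adpy,aehq,aehx,aenx,aeqx,ahpy,ahqx,anqx,apqx,hpxy,npqx] rk=14  ker:dhpy,ehqx
rk∂_3=14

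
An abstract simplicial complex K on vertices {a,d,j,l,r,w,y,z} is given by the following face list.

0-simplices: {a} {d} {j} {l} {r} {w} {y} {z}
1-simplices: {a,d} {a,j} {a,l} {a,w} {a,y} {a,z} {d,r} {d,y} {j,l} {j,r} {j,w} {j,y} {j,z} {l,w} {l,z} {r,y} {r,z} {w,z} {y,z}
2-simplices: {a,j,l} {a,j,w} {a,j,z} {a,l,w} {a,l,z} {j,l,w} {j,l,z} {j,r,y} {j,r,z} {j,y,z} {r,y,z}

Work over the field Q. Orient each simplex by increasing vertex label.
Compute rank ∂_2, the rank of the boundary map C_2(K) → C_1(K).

n_0=8 n_1=19 n_2=11  [Q]
∂1: piv[ad,aj,al,aw,ay,az,dr] rk=7  ker:dy,jl,jr,jw,jy,jz,lw,lz,ry,rz,wz,yz
∂2: piv[ajl,ajw,ajz,alw,alz,jry,jrz,jyz] rk=8  ker:jlw,jlz,ryz
rk∂_2=8

rank∂_2=8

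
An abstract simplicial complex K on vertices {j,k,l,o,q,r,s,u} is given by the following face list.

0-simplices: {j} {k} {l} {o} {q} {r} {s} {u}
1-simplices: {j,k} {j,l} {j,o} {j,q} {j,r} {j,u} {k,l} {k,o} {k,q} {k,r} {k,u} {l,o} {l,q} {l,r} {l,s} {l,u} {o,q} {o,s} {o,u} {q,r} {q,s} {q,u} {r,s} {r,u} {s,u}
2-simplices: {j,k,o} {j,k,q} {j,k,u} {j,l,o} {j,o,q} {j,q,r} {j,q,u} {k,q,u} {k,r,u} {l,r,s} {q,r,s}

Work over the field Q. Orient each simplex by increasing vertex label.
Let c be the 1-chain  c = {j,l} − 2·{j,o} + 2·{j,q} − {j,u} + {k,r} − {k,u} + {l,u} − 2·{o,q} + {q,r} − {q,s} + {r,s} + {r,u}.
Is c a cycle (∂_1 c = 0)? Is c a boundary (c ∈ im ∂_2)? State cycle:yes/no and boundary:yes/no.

n_0=8 n_1=25 n_2=11  [Q]
∂1: piv[jk,jl,jo,jq,jr,ju,ls] rk=7  ker:kl,ko,kq,kr,ku,lo,lq,lr,lu,oq,os,ou,qr,qs,qu,rs,ru,su
∂2: piv[jko,jkq,jku,jlo,joq,jqr,jqu,kru,lrs,qrs] rk=10  ker:kqu
∂1c = 0
c vs im∂2: residual ≠ 0 ⇒ not boundary

cycle:yes boundary:no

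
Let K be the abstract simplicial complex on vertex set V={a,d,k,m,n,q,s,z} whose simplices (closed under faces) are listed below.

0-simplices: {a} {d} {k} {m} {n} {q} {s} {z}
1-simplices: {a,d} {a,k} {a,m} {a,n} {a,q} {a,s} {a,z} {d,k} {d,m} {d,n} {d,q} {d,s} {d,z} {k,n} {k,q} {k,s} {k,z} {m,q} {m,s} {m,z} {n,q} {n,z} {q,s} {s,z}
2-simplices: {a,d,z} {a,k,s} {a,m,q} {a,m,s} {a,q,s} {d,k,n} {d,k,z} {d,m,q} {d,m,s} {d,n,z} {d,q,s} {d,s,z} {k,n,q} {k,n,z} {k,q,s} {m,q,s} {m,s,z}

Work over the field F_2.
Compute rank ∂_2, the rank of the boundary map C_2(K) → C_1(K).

rank∂_2=14

n_0=8 n_1=24 n_2=17  [Z2]
∂1: piv[ad,ak,am,an,aq,as,az] rk=7  ker:dk,dm,dn,dq,ds,dz,kn,kq,ks,kz,mq,ms,mz,nq,nz,qs,sz
∂2: piv[adz,aks,amq,ams,aqs,dkn,dkz,dmq,dms,dnz,dsz,knq,kqs,msz] rk=14  ker:dqs,knz,mqs
rk∂_2=14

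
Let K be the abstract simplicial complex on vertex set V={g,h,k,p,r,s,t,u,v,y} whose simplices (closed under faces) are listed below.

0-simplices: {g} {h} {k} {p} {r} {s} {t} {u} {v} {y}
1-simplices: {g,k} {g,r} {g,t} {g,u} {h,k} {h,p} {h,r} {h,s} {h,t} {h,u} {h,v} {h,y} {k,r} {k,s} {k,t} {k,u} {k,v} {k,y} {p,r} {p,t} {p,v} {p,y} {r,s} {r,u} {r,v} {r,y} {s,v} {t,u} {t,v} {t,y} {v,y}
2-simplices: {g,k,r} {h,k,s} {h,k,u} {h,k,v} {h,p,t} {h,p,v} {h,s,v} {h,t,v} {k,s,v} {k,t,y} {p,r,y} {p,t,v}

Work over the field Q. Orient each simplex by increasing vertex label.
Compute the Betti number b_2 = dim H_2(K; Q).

b_2=2

n_0=10 n_1=31 n_2=12  [Q]
∂1: piv[gk,gr,gt,gu,hk,hp,hs,hv,hy] rk=9  ker:hr,ht,hu,kr,ks,kt,ku,kv,ky,pr,pt,pv,py,rs,ru,rv,ry,sv,tu,tv,ty,vy
∂2: piv[gkr,hks,hku,hkv,hpt,hpv,hsv,htv,kty,pry] rk=10  ker:ksv,ptv
b_2=(12−10)−0=2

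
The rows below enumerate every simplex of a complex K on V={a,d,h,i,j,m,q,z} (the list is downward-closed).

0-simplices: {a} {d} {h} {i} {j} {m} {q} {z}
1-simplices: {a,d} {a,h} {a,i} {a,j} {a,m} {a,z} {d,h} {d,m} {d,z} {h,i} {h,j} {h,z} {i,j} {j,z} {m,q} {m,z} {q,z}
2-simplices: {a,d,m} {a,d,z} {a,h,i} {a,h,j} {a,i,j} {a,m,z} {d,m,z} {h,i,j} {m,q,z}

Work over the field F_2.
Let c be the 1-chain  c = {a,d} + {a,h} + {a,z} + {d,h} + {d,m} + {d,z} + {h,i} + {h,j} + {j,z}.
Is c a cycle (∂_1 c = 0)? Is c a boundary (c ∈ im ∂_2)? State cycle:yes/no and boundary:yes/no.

n_0=8 n_1=17 n_2=9  [Z2]
∂1: piv[ad,ah,ai,aj,am,az,mq] rk=7  ker:dh,dm,dz,hi,hj,hz,ij,jz,mz,qz
∂2: piv[adm,adz,ahi,ahj,aij,amz,mqz] rk=7  ker:dmz,hij
∂1c = {a} + {i} + {m} + {z}

cycle:no boundary:no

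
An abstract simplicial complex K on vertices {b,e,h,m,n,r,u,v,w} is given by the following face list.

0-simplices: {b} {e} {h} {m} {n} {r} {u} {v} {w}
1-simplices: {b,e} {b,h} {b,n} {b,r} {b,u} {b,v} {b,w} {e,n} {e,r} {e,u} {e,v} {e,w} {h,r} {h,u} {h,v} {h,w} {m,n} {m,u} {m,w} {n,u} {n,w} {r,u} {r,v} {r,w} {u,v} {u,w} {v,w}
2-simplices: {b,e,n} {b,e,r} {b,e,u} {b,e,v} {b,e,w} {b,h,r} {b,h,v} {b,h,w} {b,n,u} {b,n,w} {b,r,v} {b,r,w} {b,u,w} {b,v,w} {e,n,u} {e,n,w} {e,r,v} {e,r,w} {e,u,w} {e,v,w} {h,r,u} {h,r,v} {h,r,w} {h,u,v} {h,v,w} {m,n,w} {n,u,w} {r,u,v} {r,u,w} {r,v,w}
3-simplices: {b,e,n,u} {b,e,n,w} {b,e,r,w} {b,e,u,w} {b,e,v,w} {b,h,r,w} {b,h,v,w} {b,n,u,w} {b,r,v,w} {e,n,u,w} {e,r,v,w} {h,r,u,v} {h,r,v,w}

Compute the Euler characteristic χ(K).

χ(K)=-1

n_0=9 n_1=27 n_2=30 n_3=13
χ=+9−27+30−13=-1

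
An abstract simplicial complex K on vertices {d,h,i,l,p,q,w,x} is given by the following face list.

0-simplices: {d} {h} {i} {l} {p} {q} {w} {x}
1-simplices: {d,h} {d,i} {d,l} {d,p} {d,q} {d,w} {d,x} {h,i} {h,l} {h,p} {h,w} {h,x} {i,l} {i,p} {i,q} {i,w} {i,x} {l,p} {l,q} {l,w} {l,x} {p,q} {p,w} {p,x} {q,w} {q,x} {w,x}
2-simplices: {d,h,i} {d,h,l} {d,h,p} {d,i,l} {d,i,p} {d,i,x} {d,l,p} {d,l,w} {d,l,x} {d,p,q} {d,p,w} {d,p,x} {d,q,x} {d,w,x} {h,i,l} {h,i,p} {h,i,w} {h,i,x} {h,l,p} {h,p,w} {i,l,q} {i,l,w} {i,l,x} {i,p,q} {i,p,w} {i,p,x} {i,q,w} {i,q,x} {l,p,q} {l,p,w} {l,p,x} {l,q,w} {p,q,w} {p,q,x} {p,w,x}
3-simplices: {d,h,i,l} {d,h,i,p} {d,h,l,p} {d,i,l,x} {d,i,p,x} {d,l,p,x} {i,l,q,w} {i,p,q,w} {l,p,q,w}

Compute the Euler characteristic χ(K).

n_0=8 n_1=27 n_2=35 n_3=9
χ=+8−27+35−9=7

χ(K)=7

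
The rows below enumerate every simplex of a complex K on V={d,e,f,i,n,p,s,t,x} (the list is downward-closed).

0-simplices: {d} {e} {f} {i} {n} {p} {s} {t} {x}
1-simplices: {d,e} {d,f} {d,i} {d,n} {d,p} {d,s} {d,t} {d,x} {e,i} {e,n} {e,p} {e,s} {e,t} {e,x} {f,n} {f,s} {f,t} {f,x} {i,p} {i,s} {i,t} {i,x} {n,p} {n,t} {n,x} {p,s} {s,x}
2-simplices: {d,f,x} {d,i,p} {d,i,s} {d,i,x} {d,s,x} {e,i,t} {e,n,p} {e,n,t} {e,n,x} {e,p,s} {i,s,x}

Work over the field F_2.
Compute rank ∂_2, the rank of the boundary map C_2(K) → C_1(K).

rank∂_2=10

n_0=9 n_1=27 n_2=11  [Z2]
∂1: piv[de,df,di,dn,dp,ds,dt,dx] rk=8  ker:ei,en,ep,es,et,ex,fn,fs,ft,fx,ip,is,it,ix,np,nt,nx,ps,sx
∂2: piv[dfx,dip,dis,dix,dsx,eit,enp,ent,enx,eps] rk=10  ker:isx
rk∂_2=10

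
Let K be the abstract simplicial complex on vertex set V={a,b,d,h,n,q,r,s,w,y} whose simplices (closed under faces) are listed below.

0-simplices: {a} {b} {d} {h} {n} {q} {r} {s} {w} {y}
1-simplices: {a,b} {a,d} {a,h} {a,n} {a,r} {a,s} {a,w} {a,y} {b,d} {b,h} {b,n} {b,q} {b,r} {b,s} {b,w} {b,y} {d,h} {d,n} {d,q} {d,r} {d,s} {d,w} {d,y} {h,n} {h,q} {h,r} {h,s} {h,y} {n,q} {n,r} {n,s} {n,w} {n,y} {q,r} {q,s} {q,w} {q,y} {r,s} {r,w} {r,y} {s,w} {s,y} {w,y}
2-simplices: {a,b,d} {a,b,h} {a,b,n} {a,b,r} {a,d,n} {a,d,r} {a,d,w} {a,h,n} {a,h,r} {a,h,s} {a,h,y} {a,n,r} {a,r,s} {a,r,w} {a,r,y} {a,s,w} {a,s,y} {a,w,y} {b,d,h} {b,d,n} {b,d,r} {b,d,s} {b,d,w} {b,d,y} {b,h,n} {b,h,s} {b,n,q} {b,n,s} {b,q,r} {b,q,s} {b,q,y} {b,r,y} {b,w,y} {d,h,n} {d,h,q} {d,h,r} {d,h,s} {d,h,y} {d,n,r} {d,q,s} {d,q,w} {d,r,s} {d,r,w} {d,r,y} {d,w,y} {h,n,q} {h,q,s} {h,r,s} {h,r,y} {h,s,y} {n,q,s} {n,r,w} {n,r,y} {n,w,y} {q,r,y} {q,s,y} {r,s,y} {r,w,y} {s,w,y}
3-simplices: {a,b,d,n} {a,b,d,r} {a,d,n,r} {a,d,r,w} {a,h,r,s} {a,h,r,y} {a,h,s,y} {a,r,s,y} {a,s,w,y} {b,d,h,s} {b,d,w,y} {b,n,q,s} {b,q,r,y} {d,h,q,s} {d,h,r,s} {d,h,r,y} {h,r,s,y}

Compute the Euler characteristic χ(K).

n_0=10 n_1=43 n_2=59 n_3=17
χ=+10−43+59−17=9

χ(K)=9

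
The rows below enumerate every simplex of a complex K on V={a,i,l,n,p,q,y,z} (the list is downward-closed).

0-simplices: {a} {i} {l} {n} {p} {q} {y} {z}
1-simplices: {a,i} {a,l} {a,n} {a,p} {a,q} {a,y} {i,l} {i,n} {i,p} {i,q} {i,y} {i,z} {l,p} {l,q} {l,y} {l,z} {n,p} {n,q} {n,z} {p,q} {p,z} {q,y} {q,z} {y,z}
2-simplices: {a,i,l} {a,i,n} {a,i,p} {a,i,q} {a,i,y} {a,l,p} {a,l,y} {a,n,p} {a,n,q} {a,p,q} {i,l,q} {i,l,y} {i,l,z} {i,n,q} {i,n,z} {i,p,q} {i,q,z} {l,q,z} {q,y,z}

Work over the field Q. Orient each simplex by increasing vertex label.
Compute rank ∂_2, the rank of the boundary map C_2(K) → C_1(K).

rank∂_2=15

n_0=8 n_1=24 n_2=19  [Q]
∂1: piv[ai,al,an,ap,aq,ay,iz] rk=7  ker:il,in,ip,iq,iy,lp,lq,ly,lz,np,nq,nz,pq,pz,qy,qz,yz
∂2: piv[ail,ain,aip,aiq,aiy,alp,aly,anp,anq,apq,ilq,ilz,inz,iqz,qyz] rk=15  ker:ily,inq,ipq,lqz
rk∂_2=15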